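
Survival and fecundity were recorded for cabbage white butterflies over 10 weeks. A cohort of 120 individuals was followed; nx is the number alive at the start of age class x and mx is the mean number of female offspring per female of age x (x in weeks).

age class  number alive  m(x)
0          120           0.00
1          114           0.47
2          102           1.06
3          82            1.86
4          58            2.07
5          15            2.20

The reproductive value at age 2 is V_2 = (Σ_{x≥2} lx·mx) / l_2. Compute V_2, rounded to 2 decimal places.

lx = nx/n0 = nx/120: 1, 0.95, 0.85, 0.68333…, 0.48333…, 0.125
lx·mx for x ≥ 2: 0.901, 1.271…, 1.0005…, 0.275 → sum = 3.4475…
V_2 = 3.4475… / l_2 = 3.4475… / 0.85 = 4.055882… → 4.06

4.06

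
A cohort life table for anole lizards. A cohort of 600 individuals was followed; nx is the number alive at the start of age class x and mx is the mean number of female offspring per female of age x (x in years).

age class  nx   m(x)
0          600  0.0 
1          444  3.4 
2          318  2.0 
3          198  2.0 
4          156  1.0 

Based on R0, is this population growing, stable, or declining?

lx = nx/n0 = nx/600: 1, 0.74, 0.53, 0.33, 0.26
R0 = Σ lx·mx = 0 + 2.516 + 1.06 + 0.66 + 0.26 = 4.496
R0 > 1, so the population is growing.

growing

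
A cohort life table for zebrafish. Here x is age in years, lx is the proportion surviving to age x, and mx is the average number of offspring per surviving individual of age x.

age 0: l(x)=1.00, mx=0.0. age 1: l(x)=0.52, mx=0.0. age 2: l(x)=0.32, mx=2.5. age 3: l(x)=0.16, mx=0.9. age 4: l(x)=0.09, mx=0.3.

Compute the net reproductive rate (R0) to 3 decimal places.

0.971

lx·mx by age: 0, 0, 0.8, 0.144, 0.027
R0 = Σ lx·mx = 0.971 → 0.971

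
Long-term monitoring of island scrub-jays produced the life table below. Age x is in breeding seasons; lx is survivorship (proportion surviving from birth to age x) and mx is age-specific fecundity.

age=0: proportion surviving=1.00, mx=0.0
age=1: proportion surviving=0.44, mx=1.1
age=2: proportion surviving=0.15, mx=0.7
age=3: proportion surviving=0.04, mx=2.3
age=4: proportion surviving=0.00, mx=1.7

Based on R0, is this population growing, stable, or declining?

declining

R0 = Σ lx·mx = 0 + 0.484 + 0.105 + 0.092 + 0 = 0.681
R0 < 1, so the population is declining.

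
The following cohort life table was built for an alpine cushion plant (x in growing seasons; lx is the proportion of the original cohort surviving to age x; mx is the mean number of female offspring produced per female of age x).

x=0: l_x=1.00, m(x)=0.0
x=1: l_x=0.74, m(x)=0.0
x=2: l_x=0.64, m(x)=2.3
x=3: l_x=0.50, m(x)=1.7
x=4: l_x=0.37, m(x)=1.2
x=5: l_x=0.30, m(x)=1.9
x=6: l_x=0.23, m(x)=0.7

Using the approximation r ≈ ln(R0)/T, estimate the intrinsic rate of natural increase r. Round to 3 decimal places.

R0 = Σ lx·mx = 0 + 0 + 1.472 + 0.85 + 0.444 + 0.57 + 0.161 = 3.497
Σ x·lx·mx = 11.086; T = 11.086/3.497 = 3.17015…
r ≈ ln(R0)/T = ln(3.497)/3.17015… = 0.3949… → 0.395

0.395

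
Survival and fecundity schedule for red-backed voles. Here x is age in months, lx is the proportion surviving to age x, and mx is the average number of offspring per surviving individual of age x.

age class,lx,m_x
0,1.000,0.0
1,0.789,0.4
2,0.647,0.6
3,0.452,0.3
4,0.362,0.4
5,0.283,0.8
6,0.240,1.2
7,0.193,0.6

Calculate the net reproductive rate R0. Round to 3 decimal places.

lx·mx by age: 0, 0.3156, 0.3882, 0.1356, 0.1448, 0.2264, 0.288, 0.1158
R0 = Σ lx·mx = 1.6144 → 1.614

1.614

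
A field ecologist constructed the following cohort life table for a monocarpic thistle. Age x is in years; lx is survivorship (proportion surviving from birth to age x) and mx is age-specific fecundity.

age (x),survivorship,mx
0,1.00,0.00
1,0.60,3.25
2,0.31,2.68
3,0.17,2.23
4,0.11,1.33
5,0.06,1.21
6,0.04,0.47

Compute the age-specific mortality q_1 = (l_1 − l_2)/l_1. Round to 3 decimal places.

q_1 = (l_1 − l_2) / l_1 = (0.6 − 0.31) / 0.6
     = 0.29 / 0.6 = 0.483333… → 0.483

0.483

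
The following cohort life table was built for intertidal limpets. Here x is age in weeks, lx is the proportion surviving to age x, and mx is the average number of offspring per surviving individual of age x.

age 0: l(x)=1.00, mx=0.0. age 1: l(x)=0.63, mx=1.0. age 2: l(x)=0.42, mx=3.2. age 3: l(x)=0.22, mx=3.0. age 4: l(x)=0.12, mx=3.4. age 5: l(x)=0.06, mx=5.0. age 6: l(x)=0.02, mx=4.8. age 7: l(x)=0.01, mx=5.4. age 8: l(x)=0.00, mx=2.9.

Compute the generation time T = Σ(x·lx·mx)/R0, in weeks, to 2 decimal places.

2.69

lx·mx: 0, 0.63, 1.344, 0.66, 0.408, 0.3, 0.096, 0.054, 0 → R0 = 3.492
x·lx·mx: 0, 0.63, 2.688, 1.98, 1.632, 1.5, 0.576, 0.378, 0 → Σ = 9.384
T = 9.384 / 3.492 = 2.687285… → 2.69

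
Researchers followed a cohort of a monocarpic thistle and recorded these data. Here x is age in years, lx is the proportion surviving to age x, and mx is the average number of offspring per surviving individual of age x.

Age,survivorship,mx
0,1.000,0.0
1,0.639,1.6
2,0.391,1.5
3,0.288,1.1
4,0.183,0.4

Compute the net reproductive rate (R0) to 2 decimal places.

2.00

lx·mx by age: 0, 1.0224, 0.5865, 0.3168, 0.0732
R0 = Σ lx·mx = 1.9989 → 2.00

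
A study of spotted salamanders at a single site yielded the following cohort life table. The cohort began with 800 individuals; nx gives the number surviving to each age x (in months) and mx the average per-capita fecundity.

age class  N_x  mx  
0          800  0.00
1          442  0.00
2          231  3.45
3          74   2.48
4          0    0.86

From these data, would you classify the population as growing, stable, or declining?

lx = nx/n0 = nx/800: 1, 0.5525, 0.28875, 0.0925, 0
R0 = Σ lx·mx = 0 + 0 + 0.996188… + 0.2294 + 0 = 1.225588…
R0 > 1, so the population is growing.

growing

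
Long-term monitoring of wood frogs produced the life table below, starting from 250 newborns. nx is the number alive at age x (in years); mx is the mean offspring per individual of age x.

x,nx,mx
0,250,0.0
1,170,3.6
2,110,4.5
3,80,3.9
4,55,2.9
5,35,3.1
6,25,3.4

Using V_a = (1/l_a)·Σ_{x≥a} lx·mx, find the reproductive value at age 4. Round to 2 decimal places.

lx = nx/n0 = nx/250: 1, 0.68, 0.44, 0.32, 0.22, 0.14, 0.1
lx·mx for x ≥ 4: 0.638, 0.434, 0.34 → sum = 1.412
V_4 = 1.412 / l_4 = 1.412 / 0.22 = 6.418182… → 6.42

6.42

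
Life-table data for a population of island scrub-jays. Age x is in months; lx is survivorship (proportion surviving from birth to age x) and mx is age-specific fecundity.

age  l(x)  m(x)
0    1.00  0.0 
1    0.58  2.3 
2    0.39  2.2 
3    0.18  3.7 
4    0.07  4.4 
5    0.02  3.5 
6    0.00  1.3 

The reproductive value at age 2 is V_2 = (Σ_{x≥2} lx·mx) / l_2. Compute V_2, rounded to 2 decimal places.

lx·mx for x ≥ 2: 0.858, 0.666, 0.308, 0.07, 0 → sum = 1.902
V_2 = 1.902 / l_2 = 1.902 / 0.39 = 4.876923… → 4.88

4.88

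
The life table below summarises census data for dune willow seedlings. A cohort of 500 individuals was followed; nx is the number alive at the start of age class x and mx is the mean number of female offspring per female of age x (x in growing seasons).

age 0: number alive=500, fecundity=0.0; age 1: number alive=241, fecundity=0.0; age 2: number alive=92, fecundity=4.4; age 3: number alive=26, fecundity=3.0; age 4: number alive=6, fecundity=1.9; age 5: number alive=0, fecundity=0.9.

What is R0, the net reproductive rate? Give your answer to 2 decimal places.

lx = nx/n0 = nx/500: 1, 0.482, 0.184, 0.052, 0.012, 0
lx·mx by age: 0, 0, 0.8096, 0.156, 0.0228, 0
R0 = Σ lx·mx = 0.9884 → 0.99

0.99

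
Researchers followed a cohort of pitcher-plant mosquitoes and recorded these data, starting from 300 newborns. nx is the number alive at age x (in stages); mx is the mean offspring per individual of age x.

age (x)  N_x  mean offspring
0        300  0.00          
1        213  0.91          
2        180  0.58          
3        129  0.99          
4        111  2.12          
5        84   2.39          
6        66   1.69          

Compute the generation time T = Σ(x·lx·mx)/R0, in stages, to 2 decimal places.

lx = nx/n0 = nx/300: 1, 0.71, 0.6, 0.43, 0.37, 0.28, 0.22
lx·mx: 0, 0.6461, 0.348, 0.4257, 0.7844, 0.6692, 0.3718 → R0 = 3.2452
x·lx·mx: 0, 0.6461, 0.696, 1.2771, 3.1376, 3.346, 2.2308 → Σ = 11.3336
T = 11.3336 / 3.2452 = 3.49242… → 3.49

3.49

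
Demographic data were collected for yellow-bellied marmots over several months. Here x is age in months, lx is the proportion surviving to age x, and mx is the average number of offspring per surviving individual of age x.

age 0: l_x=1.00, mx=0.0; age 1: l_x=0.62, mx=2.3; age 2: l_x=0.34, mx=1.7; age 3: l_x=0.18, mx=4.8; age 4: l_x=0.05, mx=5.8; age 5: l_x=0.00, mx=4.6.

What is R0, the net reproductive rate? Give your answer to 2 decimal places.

3.16

lx·mx by age: 0, 1.426, 0.578, 0.864, 0.29, 0
R0 = Σ lx·mx = 3.158 → 3.16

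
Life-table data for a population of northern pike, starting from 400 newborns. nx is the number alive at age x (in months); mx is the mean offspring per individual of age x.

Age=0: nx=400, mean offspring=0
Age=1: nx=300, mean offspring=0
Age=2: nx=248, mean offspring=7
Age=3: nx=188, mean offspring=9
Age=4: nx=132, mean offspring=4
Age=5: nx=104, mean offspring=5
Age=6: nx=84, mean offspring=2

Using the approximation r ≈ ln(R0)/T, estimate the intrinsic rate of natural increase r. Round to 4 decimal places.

0.7980

lx = nx/n0 = nx/400: 1, 0.75, 0.62, 0.47, 0.33, 0.26, 0.21
R0 = Σ lx·mx = 0 + 0 + 4.34 + 4.23 + 1.32 + 1.3 + 0.42 = 11.61
Σ x·lx·mx = 35.67; T = 35.67/11.61 = 3.07235…
r ≈ ln(R0)/T = ln(11.61)/3.07235… = 0.798042… → 0.7980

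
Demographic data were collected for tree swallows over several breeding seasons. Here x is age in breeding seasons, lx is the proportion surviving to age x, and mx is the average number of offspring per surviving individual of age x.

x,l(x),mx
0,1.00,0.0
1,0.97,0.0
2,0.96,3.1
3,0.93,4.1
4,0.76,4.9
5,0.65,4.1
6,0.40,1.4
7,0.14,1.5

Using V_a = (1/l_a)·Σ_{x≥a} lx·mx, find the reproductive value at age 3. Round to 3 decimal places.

lx·mx for x ≥ 3: 3.813, 3.724, 2.665, 0.56, 0.21 → sum = 10.972
V_3 = 10.972 / l_3 = 10.972 / 0.93 = 11.797849… → 11.798

11.798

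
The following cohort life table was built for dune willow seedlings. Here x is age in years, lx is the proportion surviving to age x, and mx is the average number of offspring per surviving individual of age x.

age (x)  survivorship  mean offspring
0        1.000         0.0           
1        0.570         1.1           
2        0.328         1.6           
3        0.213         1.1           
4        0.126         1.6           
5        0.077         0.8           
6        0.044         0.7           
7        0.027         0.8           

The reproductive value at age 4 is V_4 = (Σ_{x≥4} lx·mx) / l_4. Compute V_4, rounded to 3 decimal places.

lx·mx for x ≥ 4: 0.2016, 0.0616, 0.0308, 0.0216 → sum = 0.3156
V_4 = 0.3156 / l_4 = 0.3156 / 0.126 = 2.504762… → 2.505

2.505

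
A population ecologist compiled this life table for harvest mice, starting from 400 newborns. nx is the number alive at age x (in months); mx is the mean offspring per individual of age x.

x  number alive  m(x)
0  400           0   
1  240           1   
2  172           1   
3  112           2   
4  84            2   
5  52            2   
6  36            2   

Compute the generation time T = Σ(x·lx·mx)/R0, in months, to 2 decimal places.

2.94

lx = nx/n0 = nx/400: 1, 0.6, 0.43, 0.28, 0.21, 0.13, 0.09
lx·mx: 0, 0.6, 0.43, 0.56, 0.42, 0.26, 0.18 → R0 = 2.45
x·lx·mx: 0, 0.6, 0.86, 1.68, 1.68, 1.3, 1.08 → Σ = 7.2
T = 7.2 / 2.45 = 2.938776… → 2.94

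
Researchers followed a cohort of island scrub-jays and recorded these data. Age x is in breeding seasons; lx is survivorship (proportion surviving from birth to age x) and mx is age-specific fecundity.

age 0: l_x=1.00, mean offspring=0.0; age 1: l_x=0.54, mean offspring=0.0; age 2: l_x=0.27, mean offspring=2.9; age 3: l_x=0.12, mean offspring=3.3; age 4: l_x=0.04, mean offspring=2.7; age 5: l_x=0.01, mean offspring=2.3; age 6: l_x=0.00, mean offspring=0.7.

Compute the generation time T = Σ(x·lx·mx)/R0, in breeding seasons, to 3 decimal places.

2.520

lx·mx: 0, 0, 0.783, 0.396, 0.108, 0.023, 0 → R0 = 1.31
x·lx·mx: 0, 0, 1.566, 1.188, 0.432, 0.115, 0 → Σ = 3.301
T = 3.301 / 1.31 = 2.519847… → 2.520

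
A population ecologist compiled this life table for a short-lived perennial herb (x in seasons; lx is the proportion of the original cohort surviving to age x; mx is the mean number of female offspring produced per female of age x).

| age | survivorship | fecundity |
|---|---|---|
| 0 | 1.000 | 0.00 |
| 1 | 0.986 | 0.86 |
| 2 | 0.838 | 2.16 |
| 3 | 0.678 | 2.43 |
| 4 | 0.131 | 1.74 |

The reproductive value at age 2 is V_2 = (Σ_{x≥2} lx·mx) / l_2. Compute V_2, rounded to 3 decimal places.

4.398

lx·mx for x ≥ 2: 1.81008, 1.64754, 0.22794 → sum = 3.68556
V_2 = 3.68556 / l_2 = 3.68556 / 0.838 = 4.398043… → 4.398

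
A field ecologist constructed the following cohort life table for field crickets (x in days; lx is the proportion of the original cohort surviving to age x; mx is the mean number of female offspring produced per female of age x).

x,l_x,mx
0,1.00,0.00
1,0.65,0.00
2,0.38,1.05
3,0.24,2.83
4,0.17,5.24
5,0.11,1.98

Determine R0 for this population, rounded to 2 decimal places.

lx·mx by age: 0, 0, 0.399, 0.6792, 0.8908, 0.2178
R0 = Σ lx·mx = 2.1868 → 2.19

2.19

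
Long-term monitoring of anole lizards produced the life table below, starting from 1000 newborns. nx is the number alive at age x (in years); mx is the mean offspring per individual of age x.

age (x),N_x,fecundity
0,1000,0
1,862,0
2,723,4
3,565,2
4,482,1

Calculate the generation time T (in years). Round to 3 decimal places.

2.465

lx = nx/n0 = nx/1000: 1, 0.862, 0.723, 0.565, 0.482
lx·mx: 0, 0, 2.892, 1.13, 0.482 → R0 = 4.504
x·lx·mx: 0, 0, 5.784, 3.39, 1.928 → Σ = 11.102
T = 11.102 / 4.504 = 2.46492… → 2.465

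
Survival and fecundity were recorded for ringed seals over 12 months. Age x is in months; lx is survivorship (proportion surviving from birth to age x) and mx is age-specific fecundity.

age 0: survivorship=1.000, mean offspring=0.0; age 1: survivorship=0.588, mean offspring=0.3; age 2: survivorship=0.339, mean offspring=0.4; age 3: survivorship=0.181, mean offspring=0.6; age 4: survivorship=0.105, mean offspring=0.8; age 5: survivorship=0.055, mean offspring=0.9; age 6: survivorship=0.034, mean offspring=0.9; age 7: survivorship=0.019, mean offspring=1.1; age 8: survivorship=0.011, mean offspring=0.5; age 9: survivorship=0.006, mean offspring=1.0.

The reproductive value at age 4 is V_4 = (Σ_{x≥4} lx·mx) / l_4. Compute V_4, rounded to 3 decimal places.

lx·mx for x ≥ 4: 0.084, 0.0495, 0.0306, 0.0209, 0.0055, 0.006 → sum = 0.1965
V_4 = 0.1965 / l_4 = 0.1965 / 0.105 = 1.871429… → 1.871

1.871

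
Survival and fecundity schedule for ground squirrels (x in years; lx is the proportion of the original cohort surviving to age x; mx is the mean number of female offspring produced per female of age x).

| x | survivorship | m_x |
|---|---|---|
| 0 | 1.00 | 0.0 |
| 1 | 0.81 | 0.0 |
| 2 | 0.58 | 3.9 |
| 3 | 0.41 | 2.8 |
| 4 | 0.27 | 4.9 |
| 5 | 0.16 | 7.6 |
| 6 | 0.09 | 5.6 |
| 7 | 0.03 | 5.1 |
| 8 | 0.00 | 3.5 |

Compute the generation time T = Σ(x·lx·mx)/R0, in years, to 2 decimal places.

3.55

lx·mx: 0, 0, 2.262, 1.148, 1.323, 1.216, 0.504, 0.153, 0 → R0 = 6.606
x·lx·mx: 0, 0, 4.524, 3.444, 5.292, 6.08, 3.024, 1.071, 0 → Σ = 23.435
T = 23.435 / 6.606 = 3.547533… → 3.55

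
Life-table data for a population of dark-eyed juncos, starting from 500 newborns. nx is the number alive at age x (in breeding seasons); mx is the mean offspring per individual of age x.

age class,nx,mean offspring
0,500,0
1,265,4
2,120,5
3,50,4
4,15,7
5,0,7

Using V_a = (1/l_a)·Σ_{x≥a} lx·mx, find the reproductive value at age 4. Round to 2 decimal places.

lx = nx/n0 = nx/500: 1, 0.53, 0.24, 0.1, 0.03, 0
lx·mx for x ≥ 4: 0.21, 0 → sum = 0.21
V_4 = 0.21 / l_4 = 0.21 / 0.03 = 7 → 7.00

7.00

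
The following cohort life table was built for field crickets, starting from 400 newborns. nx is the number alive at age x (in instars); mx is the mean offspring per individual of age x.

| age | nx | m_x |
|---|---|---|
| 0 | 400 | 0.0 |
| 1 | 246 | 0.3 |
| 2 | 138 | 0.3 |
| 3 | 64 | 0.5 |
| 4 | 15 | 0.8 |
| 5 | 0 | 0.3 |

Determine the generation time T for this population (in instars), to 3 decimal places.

lx = nx/n0 = nx/400: 1, 0.615, 0.345, 0.16, 0.0375, 0
lx·mx: 0, 0.1845, 0.1035, 0.08, 0.03, 0 → R0 = 0.398
x·lx·mx: 0, 0.1845, 0.207, 0.24, 0.12, 0 → Σ = 0.7515
T = 0.7515 / 0.398 = 1.888191… → 1.888

1.888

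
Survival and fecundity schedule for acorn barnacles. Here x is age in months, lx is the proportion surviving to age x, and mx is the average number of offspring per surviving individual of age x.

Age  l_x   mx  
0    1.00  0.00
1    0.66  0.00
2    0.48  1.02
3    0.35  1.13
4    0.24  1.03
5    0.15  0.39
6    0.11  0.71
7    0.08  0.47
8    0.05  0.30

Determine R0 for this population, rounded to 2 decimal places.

1.32

lx·mx by age: 0, 0, 0.4896, 0.3955, 0.2472, 0.0585, 0.0781, 0.0376, 0.015
R0 = Σ lx·mx = 1.3215 → 1.32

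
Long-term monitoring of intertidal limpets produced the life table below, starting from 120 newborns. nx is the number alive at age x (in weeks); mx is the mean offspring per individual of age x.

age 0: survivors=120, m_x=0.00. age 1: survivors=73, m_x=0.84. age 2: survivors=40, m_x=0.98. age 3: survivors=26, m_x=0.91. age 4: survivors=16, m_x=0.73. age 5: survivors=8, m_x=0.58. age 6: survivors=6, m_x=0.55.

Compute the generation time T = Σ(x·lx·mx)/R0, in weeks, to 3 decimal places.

lx = nx/n0 = nx/120: 1, 0.60833…, 0.33333…, 0.21667…, 0.13333…, 0.06667…, 0.05
lx·mx: 0, 0.511…, 0.326667…, 0.197167…, 0.097333…, 0.038667…, 0.0275 → R0 = 1.198333…
x·lx·mx: 0, 0.511…, 0.653333…, 0.5915…, 0.389333…, 0.193333…, 0.165 → Σ = 2.5035…
T = 2.5035… / 1.198333… = 2.089152… → 2.089

2.089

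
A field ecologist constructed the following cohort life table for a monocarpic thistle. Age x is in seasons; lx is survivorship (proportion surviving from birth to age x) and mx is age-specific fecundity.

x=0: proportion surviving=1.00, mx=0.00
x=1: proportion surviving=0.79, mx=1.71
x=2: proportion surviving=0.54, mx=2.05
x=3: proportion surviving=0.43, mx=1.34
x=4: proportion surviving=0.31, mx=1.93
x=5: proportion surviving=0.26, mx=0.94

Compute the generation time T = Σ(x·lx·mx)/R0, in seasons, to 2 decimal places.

2.30

lx·mx: 0, 1.3509, 1.107, 0.5762, 0.5983, 0.2444 → R0 = 3.8768
x·lx·mx: 0, 1.3509, 2.214, 1.7286, 2.3932, 1.222 → Σ = 8.9087
T = 8.9087 / 3.8768 = 2.297952… → 2.30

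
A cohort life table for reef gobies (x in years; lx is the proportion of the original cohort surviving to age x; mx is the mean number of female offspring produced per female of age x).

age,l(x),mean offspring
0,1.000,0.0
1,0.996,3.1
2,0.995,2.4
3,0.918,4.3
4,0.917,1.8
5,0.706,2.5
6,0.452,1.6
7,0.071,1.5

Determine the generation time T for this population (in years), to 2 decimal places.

2.94

lx·mx: 0, 3.0876, 2.388, 3.9474, 1.6506, 1.765, 0.7232, 0.1065 → R0 = 13.6683
x·lx·mx: 0, 3.0876, 4.776, 11.8422, 6.6024, 8.825, 4.3392, 0.7455 → Σ = 40.2179
T = 40.2179 / 13.6683 = 2.942422… → 2.94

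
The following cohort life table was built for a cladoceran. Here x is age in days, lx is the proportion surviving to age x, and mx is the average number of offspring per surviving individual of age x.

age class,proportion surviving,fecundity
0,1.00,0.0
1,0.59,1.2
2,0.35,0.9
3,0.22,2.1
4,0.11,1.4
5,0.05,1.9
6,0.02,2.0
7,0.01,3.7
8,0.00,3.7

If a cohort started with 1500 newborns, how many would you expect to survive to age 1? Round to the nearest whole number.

Expected survivors = N0 · l_1 = 1500 × 0.59 = 885 → 885

885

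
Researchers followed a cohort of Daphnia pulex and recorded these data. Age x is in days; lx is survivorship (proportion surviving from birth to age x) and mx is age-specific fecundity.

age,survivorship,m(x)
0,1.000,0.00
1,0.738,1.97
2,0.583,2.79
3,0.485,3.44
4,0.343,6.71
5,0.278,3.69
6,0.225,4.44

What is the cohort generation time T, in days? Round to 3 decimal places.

3.310

lx·mx: 0, 1.45386, 1.62657, 1.6684, 2.30153, 1.02582, 0.999 → R0 = 9.07518
x·lx·mx: 0, 1.45386, 3.25314, 5.0052, 9.20612, 5.1291, 5.994 → Σ = 30.04142
T = 30.04142 / 9.07518 = 3.310284… → 3.310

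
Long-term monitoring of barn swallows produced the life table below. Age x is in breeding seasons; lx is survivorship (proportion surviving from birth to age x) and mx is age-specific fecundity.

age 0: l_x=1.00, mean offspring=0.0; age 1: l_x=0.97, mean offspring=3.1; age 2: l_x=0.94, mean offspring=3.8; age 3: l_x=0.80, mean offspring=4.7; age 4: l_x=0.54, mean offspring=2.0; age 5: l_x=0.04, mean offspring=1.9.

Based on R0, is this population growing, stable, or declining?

growing

R0 = Σ lx·mx = 0 + 3.007 + 3.572 + 3.76 + 1.08 + 0.076 = 11.495
R0 > 1, so the population is growing.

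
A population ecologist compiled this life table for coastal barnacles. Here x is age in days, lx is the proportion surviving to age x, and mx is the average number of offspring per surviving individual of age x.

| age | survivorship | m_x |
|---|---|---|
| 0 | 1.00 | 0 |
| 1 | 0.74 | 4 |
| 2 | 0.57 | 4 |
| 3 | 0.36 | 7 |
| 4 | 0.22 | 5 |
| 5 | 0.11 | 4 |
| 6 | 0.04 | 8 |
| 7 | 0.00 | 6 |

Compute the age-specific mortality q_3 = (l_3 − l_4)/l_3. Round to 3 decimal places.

0.389

q_3 = (l_3 − l_4) / l_3 = (0.36 − 0.22) / 0.36
     = 0.14 / 0.36 = 0.388889… → 0.389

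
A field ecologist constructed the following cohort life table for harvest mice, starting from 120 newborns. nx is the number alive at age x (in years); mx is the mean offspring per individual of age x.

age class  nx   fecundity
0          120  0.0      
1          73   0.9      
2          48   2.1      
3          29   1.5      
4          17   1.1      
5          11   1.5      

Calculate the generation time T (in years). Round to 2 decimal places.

2.26

lx = nx/n0 = nx/120: 1, 0.60833…, 0.4, 0.24167…, 0.14167…, 0.09167…
lx·mx: 0, 0.5475…, 0.84, 0.3625…, 0.155833…, 0.1375… → R0 = 2.043333…
x·lx·mx: 0, 0.5475…, 1.68, 1.0875…, 0.623333…, 0.6875… → Σ = 4.625833…
T = 4.625833… / 2.043333… = 2.263866… → 2.26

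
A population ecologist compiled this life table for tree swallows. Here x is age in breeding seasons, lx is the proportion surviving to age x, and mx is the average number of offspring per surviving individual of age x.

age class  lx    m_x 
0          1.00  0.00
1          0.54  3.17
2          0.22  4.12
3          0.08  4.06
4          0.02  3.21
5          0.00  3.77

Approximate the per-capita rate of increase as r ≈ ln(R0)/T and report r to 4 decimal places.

R0 = Σ lx·mx = 0 + 1.7118 + 0.9064 + 0.3248 + 0.0642 + 0 = 3.0072
Σ x·lx·mx = 4.7558; T = 4.7558/3.0072 = 1.58147…
r ≈ ln(R0)/T = ln(3.0072)/1.58147… = 0.696193… → 0.6962

0.6962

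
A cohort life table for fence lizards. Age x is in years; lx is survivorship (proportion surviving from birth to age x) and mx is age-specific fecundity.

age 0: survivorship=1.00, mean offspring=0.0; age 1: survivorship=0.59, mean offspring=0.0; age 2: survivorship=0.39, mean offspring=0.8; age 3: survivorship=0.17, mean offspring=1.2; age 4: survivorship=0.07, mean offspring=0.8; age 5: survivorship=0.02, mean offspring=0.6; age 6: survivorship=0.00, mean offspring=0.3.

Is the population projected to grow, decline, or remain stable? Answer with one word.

declining

R0 = Σ lx·mx = 0 + 0 + 0.312 + 0.204 + 0.056 + 0.012 + 0 = 0.584
R0 < 1, so the population is declining.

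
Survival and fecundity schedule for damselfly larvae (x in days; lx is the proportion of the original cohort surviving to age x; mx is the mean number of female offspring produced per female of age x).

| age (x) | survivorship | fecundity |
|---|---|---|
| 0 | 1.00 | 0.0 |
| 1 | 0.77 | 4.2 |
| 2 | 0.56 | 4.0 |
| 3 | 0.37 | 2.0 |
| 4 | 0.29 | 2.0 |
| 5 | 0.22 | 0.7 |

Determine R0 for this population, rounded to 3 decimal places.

lx·mx by age: 0, 3.234, 2.24, 0.74, 0.58, 0.154
R0 = Σ lx·mx = 6.948 → 6.948

6.948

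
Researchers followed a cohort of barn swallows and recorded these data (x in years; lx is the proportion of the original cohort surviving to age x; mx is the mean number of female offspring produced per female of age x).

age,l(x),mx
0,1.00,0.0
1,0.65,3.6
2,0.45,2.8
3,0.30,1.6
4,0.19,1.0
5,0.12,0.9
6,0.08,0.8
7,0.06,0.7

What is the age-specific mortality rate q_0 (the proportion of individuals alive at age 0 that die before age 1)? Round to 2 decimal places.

0.35

q_0 = (l_0 − l_1) / l_0 = (1 − 0.65) / 1
     = 0.35 / 1 = 0.35 → 0.35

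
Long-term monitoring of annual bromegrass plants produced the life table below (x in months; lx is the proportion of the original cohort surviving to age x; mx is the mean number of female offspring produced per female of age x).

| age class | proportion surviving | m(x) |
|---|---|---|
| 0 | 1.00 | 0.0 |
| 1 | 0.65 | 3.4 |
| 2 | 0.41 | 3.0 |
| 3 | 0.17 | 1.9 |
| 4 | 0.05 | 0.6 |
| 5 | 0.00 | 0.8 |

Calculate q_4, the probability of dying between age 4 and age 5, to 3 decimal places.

1.000

q_4 = (l_4 − l_5) / l_4 = (0.05 − 0) / 0.05
     = 0.05 / 0.05 = 1 → 1.000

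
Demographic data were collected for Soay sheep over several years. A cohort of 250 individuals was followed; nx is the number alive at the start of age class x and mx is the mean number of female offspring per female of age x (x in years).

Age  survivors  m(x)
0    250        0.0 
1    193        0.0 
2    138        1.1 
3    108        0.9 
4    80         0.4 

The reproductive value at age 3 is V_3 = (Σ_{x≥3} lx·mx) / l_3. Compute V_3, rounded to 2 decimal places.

1.20

lx = nx/n0 = nx/250: 1, 0.772, 0.552, 0.432, 0.32
lx·mx for x ≥ 3: 0.3888, 0.128 → sum = 0.5168
V_3 = 0.5168 / l_3 = 0.5168 / 0.432 = 1.196296… → 1.20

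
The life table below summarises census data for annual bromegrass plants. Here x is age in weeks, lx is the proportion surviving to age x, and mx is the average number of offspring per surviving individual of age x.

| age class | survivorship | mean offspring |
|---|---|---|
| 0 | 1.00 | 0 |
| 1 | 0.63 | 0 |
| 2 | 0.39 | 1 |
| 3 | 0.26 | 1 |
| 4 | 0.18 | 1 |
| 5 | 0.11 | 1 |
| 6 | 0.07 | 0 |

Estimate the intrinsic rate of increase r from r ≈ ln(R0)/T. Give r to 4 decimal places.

-0.0206

R0 = Σ lx·mx = 0 + 0 + 0.39 + 0.26 + 0.18 + 0.11 + 0 = 0.94
Σ x·lx·mx = 2.83; T = 2.83/0.94 = 3.01064…
r ≈ ln(R0)/T = ln(0.94)/3.01064… = -0.020552… → -0.0206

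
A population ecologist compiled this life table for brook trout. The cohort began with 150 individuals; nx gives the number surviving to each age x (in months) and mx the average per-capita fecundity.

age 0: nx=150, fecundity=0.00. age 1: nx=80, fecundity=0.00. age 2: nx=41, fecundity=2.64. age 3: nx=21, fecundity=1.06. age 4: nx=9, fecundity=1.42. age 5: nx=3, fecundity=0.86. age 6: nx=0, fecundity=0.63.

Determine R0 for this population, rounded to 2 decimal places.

0.97

lx = nx/n0 = nx/150: 1, 0.53333…, 0.27333…, 0.14, 0.06, 0.02, 0
lx·mx by age: 0, 0, 0.7216…, 0.1484, 0.0852, 0.0172, 0
R0 = Σ lx·mx = 0.9724… → 0.97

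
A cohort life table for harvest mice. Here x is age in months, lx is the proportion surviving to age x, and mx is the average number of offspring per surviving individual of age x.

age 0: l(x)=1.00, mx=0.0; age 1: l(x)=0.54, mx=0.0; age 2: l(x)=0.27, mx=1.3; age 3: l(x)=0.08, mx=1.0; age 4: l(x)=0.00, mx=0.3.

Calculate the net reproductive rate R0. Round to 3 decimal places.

0.431

lx·mx by age: 0, 0, 0.351, 0.08, 0
R0 = Σ lx·mx = 0.431 → 0.431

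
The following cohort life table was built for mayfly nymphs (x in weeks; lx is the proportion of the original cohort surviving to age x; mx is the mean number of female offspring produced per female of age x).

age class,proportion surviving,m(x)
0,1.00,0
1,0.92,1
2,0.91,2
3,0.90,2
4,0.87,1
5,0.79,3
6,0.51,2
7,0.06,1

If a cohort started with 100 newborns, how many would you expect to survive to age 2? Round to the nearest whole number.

Expected survivors = N0 · l_2 = 100 × 0.91 = 91 → 91

91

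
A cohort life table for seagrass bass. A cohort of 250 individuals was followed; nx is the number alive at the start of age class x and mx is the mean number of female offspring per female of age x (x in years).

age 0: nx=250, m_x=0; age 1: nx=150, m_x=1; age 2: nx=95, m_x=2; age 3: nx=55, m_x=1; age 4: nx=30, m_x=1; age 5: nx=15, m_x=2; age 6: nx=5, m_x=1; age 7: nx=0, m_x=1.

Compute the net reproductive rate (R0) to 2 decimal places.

lx = nx/n0 = nx/250: 1, 0.6, 0.38, 0.22, 0.12, 0.06, 0.02, 0
lx·mx by age: 0, 0.6, 0.76, 0.22, 0.12, 0.12, 0.02, 0
R0 = Σ lx·mx = 1.84 → 1.84

1.84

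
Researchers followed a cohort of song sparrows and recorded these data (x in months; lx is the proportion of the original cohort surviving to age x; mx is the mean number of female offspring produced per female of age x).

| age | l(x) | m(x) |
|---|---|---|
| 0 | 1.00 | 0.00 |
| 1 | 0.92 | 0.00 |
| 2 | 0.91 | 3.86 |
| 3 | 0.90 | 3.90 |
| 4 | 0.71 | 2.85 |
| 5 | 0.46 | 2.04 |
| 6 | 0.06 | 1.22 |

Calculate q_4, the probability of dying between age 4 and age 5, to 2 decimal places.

q_4 = (l_4 − l_5) / l_4 = (0.71 − 0.46) / 0.71
     = 0.25 / 0.71 = 0.352113… → 0.35

0.35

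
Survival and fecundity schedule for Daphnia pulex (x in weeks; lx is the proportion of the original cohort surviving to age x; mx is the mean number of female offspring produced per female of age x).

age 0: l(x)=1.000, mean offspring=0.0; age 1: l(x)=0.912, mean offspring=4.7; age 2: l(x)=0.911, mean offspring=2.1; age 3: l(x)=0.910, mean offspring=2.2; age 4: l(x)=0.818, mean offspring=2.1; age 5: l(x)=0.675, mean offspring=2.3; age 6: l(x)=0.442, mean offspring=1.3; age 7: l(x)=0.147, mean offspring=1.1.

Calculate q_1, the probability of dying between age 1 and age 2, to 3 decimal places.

0.001

q_1 = (l_1 − l_2) / l_1 = (0.912 − 0.911) / 0.912
     = 0.001 / 0.912 = 0.001096… → 0.001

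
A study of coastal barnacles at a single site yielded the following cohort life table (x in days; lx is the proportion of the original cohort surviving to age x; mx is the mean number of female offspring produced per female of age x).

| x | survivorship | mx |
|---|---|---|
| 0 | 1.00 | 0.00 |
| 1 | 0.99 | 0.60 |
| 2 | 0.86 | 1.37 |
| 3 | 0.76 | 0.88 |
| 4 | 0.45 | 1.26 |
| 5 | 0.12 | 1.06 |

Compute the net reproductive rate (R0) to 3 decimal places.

3.135

lx·mx by age: 0, 0.594, 1.1782, 0.6688, 0.567, 0.1272
R0 = Σ lx·mx = 3.1352 → 3.135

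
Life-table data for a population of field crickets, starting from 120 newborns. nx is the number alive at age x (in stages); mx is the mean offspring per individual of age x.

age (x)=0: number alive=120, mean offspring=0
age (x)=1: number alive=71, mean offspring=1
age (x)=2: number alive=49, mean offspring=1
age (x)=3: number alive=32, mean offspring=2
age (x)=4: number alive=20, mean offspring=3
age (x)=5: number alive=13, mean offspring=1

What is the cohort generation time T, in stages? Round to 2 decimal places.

lx = nx/n0 = nx/120: 1, 0.59167…, 0.40833…, 0.26667…, 0.16667…, 0.10833…
lx·mx: 0, 0.591667…, 0.408333…, 0.533333…, 0.5…, 0.108333… → R0 = 2.141667…
x·lx·mx: 0, 0.591667…, 0.816667…, 1.6…, 2…, 0.541667… → Σ = 5.55…
T = 5.55… / 2.141667… = 2.59144… → 2.59

2.59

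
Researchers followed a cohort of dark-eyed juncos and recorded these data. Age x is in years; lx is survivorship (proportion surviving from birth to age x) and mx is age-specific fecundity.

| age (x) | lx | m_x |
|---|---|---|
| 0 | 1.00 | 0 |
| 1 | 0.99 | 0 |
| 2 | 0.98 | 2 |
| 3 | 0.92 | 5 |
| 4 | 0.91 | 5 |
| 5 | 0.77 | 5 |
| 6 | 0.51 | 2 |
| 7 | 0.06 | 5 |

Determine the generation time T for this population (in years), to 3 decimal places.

lx·mx: 0, 0, 1.96, 4.6, 4.55, 3.85, 1.02, 0.3 → R0 = 16.28
x·lx·mx: 0, 0, 3.92, 13.8, 18.2, 19.25, 6.12, 2.1 → Σ = 63.39
T = 63.39 / 16.28 = 3.893735… → 3.894

3.894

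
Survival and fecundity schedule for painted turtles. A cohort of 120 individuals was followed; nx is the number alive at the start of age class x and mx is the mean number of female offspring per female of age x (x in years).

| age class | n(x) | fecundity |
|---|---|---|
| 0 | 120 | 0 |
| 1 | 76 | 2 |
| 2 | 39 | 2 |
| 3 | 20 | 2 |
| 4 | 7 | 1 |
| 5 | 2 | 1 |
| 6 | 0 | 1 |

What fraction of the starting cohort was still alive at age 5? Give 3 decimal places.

l_5 = n_5/n_0 = 2/120 = 0.016667… → 0.017

0.017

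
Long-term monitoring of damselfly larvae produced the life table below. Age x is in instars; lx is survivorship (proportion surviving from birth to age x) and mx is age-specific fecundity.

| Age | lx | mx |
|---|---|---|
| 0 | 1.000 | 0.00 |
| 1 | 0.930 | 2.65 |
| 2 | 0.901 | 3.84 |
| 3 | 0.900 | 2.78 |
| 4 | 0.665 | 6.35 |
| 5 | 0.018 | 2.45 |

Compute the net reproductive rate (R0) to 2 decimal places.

12.69

lx·mx by age: 0, 2.4645, 3.45984, 2.502, 4.22275, 0.0441
R0 = Σ lx·mx = 12.69319 → 12.69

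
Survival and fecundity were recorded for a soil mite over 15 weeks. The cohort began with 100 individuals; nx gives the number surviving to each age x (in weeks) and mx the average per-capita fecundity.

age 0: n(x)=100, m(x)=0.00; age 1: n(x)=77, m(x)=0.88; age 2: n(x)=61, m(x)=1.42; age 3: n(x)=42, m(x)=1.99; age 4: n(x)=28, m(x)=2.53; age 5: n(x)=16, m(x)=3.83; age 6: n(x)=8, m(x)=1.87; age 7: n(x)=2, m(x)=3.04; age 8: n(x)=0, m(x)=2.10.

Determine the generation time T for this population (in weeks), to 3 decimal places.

lx = nx/n0 = nx/100: 1, 0.77, 0.61, 0.42, 0.28, 0.16, 0.08, 0.02, 0
lx·mx: 0, 0.6776, 0.8662, 0.8358, 0.7084, 0.6128, 0.1496, 0.0608, 0 → R0 = 3.9112
x·lx·mx: 0, 0.6776, 1.7324, 2.5074, 2.8336, 3.064, 0.8976, 0.4256, 0 → Σ = 12.1382
T = 12.1382 / 3.9112 = 3.103447… → 3.103

3.103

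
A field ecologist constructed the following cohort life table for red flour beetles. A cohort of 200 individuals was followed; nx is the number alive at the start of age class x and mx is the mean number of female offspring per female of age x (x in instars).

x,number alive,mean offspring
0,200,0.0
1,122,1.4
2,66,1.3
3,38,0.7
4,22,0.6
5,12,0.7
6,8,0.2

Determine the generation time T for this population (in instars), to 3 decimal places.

1.719

lx = nx/n0 = nx/200: 1, 0.61, 0.33, 0.19, 0.11, 0.06, 0.04
lx·mx: 0, 0.854, 0.429, 0.133, 0.066, 0.042, 0.008 → R0 = 1.532
x·lx·mx: 0, 0.854, 0.858, 0.399, 0.264, 0.21, 0.048 → Σ = 2.633
T = 2.633 / 1.532 = 1.718668… → 1.719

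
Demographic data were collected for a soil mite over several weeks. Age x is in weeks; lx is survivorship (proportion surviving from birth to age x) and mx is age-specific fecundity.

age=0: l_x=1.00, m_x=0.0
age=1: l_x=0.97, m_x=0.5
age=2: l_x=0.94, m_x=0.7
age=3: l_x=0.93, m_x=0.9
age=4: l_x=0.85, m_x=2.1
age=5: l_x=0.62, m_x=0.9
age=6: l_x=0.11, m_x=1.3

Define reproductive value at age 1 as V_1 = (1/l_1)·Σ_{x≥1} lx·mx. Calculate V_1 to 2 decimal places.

lx·mx for x ≥ 1: 0.485, 0.658, 0.837, 1.785, 0.558, 0.143 → sum = 4.466
V_1 = 4.466 / l_1 = 4.466 / 0.97 = 4.604124… → 4.60

4.60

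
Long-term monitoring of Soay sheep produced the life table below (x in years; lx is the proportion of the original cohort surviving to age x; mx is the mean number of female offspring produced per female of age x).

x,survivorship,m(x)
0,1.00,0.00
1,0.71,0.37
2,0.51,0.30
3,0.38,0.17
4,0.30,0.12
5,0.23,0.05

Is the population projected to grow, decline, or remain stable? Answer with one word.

declining

R0 = Σ lx·mx = 0 + 0.2627 + 0.153 + 0.0646 + 0.036 + 0.0115 = 0.5278
R0 < 1, so the population is declining.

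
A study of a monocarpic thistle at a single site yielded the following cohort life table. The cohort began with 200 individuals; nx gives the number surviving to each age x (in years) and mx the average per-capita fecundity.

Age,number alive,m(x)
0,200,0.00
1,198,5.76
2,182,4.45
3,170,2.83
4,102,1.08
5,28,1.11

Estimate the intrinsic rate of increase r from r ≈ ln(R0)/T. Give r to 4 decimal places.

1.3692

lx = nx/n0 = nx/200: 1, 0.99, 0.91, 0.85, 0.51, 0.14
R0 = Σ lx·mx = 0 + 5.7024 + 4.0495 + 2.4055 + 0.5508 + 0.1554 = 12.8636
Σ x·lx·mx = 23.9981; T = 23.9981/12.8636 = 1.86558…
r ≈ ln(R0)/T = ln(12.8636)/1.86558… = 1.369225… → 1.3692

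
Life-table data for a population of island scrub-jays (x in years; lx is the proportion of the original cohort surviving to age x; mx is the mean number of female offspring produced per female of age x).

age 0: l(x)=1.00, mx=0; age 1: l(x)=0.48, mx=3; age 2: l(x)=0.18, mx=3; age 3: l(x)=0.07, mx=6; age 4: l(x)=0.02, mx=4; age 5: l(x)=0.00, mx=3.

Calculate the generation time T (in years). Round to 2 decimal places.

lx·mx: 0, 1.44, 0.54, 0.42, 0.08, 0 → R0 = 2.48
x·lx·mx: 0, 1.44, 1.08, 1.26, 0.32, 0 → Σ = 4.1
T = 4.1 / 2.48 = 1.653226… → 1.65

1.65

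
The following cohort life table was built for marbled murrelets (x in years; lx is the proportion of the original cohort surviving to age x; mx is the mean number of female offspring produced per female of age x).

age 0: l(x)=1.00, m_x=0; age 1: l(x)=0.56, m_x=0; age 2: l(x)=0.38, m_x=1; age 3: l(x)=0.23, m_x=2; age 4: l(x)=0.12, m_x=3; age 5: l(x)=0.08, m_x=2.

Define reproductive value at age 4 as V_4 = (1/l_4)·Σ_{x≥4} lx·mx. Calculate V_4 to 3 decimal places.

4.333

lx·mx for x ≥ 4: 0.36, 0.16 → sum = 0.52
V_4 = 0.52 / l_4 = 0.52 / 0.12 = 4.333333… → 4.333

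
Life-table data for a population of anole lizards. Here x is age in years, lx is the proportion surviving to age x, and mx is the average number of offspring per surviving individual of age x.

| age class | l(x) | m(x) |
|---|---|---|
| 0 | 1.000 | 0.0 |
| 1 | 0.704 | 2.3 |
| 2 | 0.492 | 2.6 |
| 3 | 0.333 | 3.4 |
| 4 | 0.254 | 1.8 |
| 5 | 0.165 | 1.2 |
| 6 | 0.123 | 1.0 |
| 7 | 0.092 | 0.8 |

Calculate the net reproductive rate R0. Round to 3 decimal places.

4.882

lx·mx by age: 0, 1.6192, 1.2792, 1.1322, 0.4572, 0.198, 0.123, 0.0736
R0 = Σ lx·mx = 4.8824 → 4.882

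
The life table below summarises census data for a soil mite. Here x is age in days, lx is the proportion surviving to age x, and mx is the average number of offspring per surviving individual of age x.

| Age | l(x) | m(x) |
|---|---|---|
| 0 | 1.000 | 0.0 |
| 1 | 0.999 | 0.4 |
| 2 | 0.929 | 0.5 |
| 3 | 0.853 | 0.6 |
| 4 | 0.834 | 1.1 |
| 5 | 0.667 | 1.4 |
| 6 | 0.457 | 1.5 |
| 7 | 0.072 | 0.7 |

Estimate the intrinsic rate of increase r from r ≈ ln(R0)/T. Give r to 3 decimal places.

0.348

R0 = Σ lx·mx = 0 + 0.3996 + 0.4645 + 0.5118 + 0.9174 + 0.9338 + 0.6855 + 0.0504 = 3.963
Σ x·lx·mx = 15.6684; T = 15.6684/3.963 = 3.95367…
r ≈ ln(R0)/T = ln(3.963)/3.95367… = 0.34828… → 0.348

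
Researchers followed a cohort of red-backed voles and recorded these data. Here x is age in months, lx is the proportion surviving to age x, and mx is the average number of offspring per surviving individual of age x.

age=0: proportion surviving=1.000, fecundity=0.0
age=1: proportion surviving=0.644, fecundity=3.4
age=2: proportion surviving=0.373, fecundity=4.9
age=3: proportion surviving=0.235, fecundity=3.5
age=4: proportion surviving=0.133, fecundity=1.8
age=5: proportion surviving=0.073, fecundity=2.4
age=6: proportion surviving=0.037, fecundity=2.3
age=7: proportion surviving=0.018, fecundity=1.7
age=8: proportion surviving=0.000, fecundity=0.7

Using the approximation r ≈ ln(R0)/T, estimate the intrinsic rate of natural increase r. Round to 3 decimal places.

0.830

R0 = Σ lx·mx = 0 + 2.1896 + 1.8277 + 0.8225 + 0.2394 + 0.1752 + 0.0851 + 0.0306 + 0 = 5.3701
Σ x·lx·mx = 10.8709; T = 10.8709/5.3701 = 2.02434…
r ≈ ln(R0)/T = ln(5.3701)/2.02434… = 0.83032… → 0.830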